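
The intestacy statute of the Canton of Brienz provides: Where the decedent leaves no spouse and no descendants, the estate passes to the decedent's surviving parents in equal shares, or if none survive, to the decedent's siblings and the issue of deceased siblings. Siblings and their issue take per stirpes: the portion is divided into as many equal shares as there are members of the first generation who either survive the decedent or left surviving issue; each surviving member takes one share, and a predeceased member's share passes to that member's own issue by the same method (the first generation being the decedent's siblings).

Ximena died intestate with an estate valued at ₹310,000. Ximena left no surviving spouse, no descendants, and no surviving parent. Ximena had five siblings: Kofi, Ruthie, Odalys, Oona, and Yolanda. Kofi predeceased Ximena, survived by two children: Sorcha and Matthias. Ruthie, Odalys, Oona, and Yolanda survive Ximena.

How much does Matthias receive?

The entire ₹310,000 passes to the siblings and their issue.
That amount (₹310,000) is divided into 5 shares of ₹62,000: Ruthie, Odalys, Oona, and Yolanda each take ₹62,000; Kofi's ₹62,000 share passes to Kofi's issue.
Kofi's share (₹62,000) is divided into 2 shares of ₹31,000: Sorcha and Matthias each take ₹31,000.

Matthias receives ₹31,000.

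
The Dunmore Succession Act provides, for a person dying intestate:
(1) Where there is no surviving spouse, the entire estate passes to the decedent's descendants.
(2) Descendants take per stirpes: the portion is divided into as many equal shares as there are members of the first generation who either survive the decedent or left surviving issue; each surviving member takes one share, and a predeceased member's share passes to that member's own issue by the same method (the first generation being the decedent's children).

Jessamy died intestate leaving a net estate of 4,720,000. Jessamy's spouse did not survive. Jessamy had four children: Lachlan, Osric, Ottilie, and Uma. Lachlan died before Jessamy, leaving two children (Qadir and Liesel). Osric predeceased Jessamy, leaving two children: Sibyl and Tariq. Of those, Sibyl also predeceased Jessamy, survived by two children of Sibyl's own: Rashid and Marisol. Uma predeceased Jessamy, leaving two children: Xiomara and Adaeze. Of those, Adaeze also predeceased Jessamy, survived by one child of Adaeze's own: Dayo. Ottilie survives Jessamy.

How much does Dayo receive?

Dayo receives 590,000.

The entire 4,720,000 passes to the descendants.
That amount (4,720,000) is divided into 4 shares of 1,180,000: Ottilie takes 1,180,000; Lachlan's 1,180,000 share passes to Lachlan's issue; Osric's 1,180,000 share passes to Osric's issue; Uma's 1,180,000 share passes to Uma's issue.
Lachlan's share (1,180,000) is divided into 2 shares of 590,000: Qadir and Liesel each take 590,000.
Osric's share (1,180,000) is divided into 2 shares of 590,000: Tariq takes 590,000; Sibyl's 590,000 share passes to Sibyl's issue.
Sibyl's share (590,000) is divided into 2 shares of 295,000: Rashid and Marisol each take 295,000.
Uma's share (1,180,000) is divided into 2 shares of 590,000: Xiomara takes 590,000; Adaeze's 590,000 share passes to Adaeze's issue.
Adaeze's share (590,000) passes entirely to Dayo.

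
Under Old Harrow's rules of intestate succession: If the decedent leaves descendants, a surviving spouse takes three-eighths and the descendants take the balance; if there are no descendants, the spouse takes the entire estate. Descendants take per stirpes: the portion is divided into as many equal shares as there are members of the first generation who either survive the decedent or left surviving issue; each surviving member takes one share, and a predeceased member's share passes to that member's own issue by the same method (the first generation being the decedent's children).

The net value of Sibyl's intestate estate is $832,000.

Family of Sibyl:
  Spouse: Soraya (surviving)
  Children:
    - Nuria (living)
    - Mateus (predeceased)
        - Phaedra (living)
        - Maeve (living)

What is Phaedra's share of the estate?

Soraya takes three-eighths of $832,000 = $312,000. The remaining $520,000 passes to the descendants.
The descendants' portion ($520,000) is divided into 2 shares of $260,000: Nuria takes $260,000; Mateus's $260,000 share passes to Mateus's issue.
Mateus's share ($260,000) is divided into 2 shares of $130,000: Phaedra and Maeve each take $130,000.

Phaedra receives $130,000.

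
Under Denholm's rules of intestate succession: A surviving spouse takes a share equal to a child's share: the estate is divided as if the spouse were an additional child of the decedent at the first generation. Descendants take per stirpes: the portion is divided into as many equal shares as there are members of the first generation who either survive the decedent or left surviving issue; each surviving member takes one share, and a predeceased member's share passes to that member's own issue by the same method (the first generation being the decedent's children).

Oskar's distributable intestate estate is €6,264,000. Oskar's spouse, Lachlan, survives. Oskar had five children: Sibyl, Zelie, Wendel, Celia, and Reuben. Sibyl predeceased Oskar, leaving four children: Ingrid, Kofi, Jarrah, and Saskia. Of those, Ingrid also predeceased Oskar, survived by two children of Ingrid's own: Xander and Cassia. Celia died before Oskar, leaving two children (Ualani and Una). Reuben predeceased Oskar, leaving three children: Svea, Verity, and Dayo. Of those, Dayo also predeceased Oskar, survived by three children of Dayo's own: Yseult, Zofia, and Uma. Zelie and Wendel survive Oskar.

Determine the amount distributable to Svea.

The spouse counts as an additional share at the children's level, so there are 6 primary shares of €1,044,000. Lachlan takes one such share (€1,044,000).
The children's combined portion (€5,220,000) is divided into 5 shares of €1,044,000: Zelie and Wendel each take €1,044,000; Sibyl's €1,044,000 share passes to Sibyl's issue; Celia's €1,044,000 share passes to Celia's issue; Reuben's €1,044,000 share passes to Reuben's issue.
Sibyl's share (€1,044,000) is divided into 4 shares of €261,000: Kofi, Jarrah, and Saskia each take €261,000; Ingrid's €261,000 share passes to Ingrid's issue.
Ingrid's share (€261,000) is divided into 2 shares of €130,500: Xander and Cassia each take €130,500.
Celia's share (€1,044,000) is divided into 2 shares of €522,000: Ualani and Una each take €522,000.
Reuben's share (€1,044,000) is divided into 3 shares of €348,000: Svea and Verity each take €348,000; Dayo's €348,000 share passes to Dayo's issue.
Dayo's share (€348,000) is divided into 3 shares of €116,000: Yseult, Zofia, and Uma each take €116,000.

Svea receives €348,000.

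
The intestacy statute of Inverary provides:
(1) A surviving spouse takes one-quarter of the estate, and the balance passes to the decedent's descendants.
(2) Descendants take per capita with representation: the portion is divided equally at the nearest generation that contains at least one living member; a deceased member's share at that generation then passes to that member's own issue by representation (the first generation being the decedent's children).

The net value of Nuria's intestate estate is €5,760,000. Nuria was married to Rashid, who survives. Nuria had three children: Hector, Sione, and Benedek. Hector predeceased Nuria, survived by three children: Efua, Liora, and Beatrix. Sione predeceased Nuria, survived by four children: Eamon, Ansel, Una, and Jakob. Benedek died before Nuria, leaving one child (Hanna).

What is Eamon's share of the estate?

Eamon receives €540,000.

Rashid takes one-quarter of €5,760,000 = €1,440,000. The remaining €4,320,000 passes to the descendants.
No child survives, so the initial division is made at the grandchildren's generation.
The descendants' portion (€4,320,000) is divided into 8 shares of €540,000: Efua, Liora, Beatrix, Eamon, Ansel, Una, Jakob, and Hanna each take €540,000.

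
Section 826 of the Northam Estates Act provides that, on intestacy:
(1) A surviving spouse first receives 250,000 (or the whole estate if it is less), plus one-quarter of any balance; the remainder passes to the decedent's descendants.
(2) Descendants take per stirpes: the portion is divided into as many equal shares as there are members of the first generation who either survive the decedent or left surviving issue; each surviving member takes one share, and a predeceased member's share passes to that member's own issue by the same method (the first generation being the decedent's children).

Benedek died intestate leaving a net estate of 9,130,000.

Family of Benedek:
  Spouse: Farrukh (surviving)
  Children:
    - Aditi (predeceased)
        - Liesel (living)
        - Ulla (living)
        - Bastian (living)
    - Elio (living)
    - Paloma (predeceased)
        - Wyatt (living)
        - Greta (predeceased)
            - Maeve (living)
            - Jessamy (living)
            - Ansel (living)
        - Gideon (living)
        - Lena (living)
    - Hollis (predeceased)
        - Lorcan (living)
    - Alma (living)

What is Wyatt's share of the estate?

Wyatt receives 333,000.

Farrukh first takes 250,000, leaving a balance of 8,880,000. Farrukh then takes one-quarter of the balance (2,220,000), for a total of 2,470,000. The remaining 6,660,000 passes to the descendants.
The descendants' portion (6,660,000) is divided into 5 shares of 1,332,000: Elio and Alma each take 1,332,000; Aditi's 1,332,000 share passes to Aditi's issue; Paloma's 1,332,000 share passes to Paloma's issue; Hollis's 1,332,000 share passes to Hollis's issue.
Aditi's share (1,332,000) is divided into 3 shares of 444,000: Liesel, Ulla, and Bastian each take 444,000.
Paloma's share (1,332,000) is divided into 4 shares of 333,000: Wyatt, Gideon, and Lena each take 333,000; Greta's 333,000 share passes to Greta's issue.
Greta's share (333,000) is divided into 3 shares of 111,000: Maeve, Jessamy, and Ansel each take 111,000.
Hollis's share (1,332,000) passes entirely to Lorcan.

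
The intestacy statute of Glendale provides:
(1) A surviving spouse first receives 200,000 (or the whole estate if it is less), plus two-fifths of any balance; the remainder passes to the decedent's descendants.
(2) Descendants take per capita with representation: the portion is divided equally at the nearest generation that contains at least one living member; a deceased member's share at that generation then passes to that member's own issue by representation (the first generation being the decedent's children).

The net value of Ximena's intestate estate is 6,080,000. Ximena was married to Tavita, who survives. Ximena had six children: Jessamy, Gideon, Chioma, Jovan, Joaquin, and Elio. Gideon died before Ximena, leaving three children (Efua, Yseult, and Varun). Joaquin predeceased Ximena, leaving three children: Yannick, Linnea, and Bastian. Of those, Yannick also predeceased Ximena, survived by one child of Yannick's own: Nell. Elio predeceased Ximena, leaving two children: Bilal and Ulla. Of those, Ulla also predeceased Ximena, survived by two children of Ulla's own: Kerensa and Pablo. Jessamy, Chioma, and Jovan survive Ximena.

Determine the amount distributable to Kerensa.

Tavita first takes 200,000, leaving a balance of 5,880,000. Tavita then takes two-fifths of the balance (2,352,000), for a total of 2,552,000. The remaining 3,528,000 passes to the descendants.
The descendants' portion (3,528,000) is divided into 6 shares of 588,000: Jessamy, Chioma, and Jovan each take 588,000; Gideon's 588,000 share passes to Gideon's issue; Joaquin's 588,000 share passes to Joaquin's issue; Elio's 588,000 share passes to Elio's issue.
Gideon's share (588,000) is divided into 3 shares of 196,000: Efua, Yseult, and Varun each take 196,000.
Joaquin's share (588,000) is divided into 3 shares of 196,000: Linnea and Bastian each take 196,000; Yannick's 196,000 share passes to Yannick's issue.
Yannick's share (196,000) passes entirely to Nell.
Elio's share (588,000) is divided into 2 shares of 294,000: Bilal takes 294,000; Ulla's 294,000 share passes to Ulla's issue.
Ulla's share (294,000) is divided into 2 shares of 147,000: Kerensa and Pablo each take 147,000.

Kerensa receives 147,000.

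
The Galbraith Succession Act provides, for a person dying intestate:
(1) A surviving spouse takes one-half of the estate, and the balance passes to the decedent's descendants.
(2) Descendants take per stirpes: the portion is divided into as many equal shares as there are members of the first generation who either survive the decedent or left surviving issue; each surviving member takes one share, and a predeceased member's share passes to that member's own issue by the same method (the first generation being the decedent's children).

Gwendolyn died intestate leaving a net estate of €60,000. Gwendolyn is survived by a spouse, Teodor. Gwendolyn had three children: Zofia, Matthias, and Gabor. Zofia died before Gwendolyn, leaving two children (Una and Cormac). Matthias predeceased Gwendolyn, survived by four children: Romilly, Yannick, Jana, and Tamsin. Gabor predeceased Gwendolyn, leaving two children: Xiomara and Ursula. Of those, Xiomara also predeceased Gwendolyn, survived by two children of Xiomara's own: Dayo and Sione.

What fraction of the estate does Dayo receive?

Dayo receives 1/24 of the estate.

Teodor takes one-half of €60,000 = €30,000. The remaining €30,000 passes to the descendants.
The descendants' portion (€30,000) is divided into 3 shares of €10,000: Zofia's €10,000 share passes to Zofia's issue; Matthias's €10,000 share passes to Matthias's issue; Gabor's €10,000 share passes to Gabor's issue.
Zofia's share (€10,000) is divided into 2 shares of €5,000: Una and Cormac each take €5,000.
Matthias's share (€10,000) is divided into 4 shares of €2,500: Romilly, Yannick, Jana, and Tamsin each take €2,500.
Gabor's share (€10,000) is divided into 2 shares of €5,000: Ursula takes €5,000; Xiomara's €5,000 share passes to Xiomara's issue.
Xiomara's share (€5,000) is divided into 2 shares of €2,500: Dayo and Sione each take €2,500.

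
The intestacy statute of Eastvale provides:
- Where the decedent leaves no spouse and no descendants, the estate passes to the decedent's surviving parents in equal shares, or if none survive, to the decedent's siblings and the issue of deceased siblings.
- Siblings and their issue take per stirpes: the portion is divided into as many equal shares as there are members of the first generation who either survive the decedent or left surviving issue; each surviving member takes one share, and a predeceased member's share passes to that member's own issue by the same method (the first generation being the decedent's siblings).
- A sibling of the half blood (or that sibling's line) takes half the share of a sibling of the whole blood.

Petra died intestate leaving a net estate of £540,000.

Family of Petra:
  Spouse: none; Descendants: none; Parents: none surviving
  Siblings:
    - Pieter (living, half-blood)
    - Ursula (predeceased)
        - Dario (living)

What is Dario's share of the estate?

Dario receives £360,000.

The entire £540,000 passes to the siblings and their issue.
Counting each half-blood sibling's line as half a unit, there are 3/2 units in £540,000, so one unit is £360,000. Whole-blood lines (Ursula) take £360,000 each; half-blood lines (Pieter) take £180,000 each.
Ursula's share (£360,000) passes entirely to Dario.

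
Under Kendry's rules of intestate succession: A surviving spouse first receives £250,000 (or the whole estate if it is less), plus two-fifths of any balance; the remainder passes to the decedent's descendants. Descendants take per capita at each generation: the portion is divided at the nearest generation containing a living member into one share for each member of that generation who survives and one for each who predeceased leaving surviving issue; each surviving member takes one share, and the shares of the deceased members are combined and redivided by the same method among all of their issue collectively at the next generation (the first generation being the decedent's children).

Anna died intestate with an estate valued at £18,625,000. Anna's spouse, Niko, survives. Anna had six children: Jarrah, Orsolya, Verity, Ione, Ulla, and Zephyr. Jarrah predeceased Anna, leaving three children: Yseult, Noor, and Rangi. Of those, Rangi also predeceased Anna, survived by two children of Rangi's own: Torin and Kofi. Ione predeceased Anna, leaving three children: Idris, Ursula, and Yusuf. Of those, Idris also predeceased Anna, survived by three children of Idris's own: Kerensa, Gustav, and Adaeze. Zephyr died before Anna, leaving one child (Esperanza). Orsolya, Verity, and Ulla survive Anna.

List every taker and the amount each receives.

Niko: £7,600,000; Yseult: £787,500; Noor: £787,500; Torin: £315,000; Kofi: £315,000; Orsolya: £1,837,500; Verity: £1,837,500; Kerensa: £315,000; Gustav: £315,000; Adaeze: £315,000; Ursula: £787,500; Yusuf: £787,500; Ulla: £1,837,500; Esperanza: £787,500

Niko first takes £250,000, leaving a balance of £18,375,000. Niko then takes two-fifths of the balance (£7,350,000), for a total of £7,600,000. The remaining £11,025,000 passes to the descendants.
The descendants' portion (£11,025,000) is divided at the children's generation into 6 shares of £1,837,500. Orsolya, Verity, and Ulla each take £1,837,500. The 3 shares of the deceased (Jarrah, Ione, and Zephyr) are combined into a pool of £5,512,500.
That pool (£5,512,500) is divided at the grandchildren's generation into 7 shares of £787,500. Yseult, Noor, Ursula, Yusuf, and Esperanza each take £787,500. The 2 shares of the deceased (Rangi and Idris) are combined into a pool of £1,575,000.
That pool (£1,575,000) is divided at the great-grandchildren's generation equally among Torin, Kofi, Kerensa, Gustav, and Adaeze: £315,000 each.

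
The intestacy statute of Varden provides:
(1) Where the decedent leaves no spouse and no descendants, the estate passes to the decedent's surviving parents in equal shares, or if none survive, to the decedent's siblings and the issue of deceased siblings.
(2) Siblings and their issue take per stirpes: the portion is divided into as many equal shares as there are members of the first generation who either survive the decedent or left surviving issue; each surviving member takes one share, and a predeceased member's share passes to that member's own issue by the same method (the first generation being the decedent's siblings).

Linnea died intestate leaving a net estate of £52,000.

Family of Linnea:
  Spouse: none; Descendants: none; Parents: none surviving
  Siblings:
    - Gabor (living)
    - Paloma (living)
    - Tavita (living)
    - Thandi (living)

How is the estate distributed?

Gabor: £13,000; Paloma: £13,000; Tavita: £13,000; Thandi: £13,000

The entire £52,000 passes to the siblings and their issue.
That amount (£52,000) is divided into 4 shares of £13,000: Gabor, Paloma, Tavita, and Thandi each take £13,000.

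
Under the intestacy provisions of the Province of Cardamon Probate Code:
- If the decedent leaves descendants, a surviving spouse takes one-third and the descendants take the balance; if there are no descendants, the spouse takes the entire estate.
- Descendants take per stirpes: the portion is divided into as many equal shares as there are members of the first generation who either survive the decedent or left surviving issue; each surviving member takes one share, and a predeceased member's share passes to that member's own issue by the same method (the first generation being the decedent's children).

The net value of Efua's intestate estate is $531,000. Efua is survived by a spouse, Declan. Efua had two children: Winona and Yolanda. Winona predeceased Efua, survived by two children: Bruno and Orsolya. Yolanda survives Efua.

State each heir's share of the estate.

Declan takes one-third of $531,000 = $177,000. The remaining $354,000 passes to the descendants.
The descendants' portion ($354,000) is divided into 2 shares of $177,000: Yolanda takes $177,000; Winona's $177,000 share passes to Winona's issue.
Winona's share ($177,000) is divided into 2 shares of $88,500: Bruno and Orsolya each take $88,500.

Declan: $177,000; Bruno: $88,500; Orsolya: $88,500; Yolanda: $177,000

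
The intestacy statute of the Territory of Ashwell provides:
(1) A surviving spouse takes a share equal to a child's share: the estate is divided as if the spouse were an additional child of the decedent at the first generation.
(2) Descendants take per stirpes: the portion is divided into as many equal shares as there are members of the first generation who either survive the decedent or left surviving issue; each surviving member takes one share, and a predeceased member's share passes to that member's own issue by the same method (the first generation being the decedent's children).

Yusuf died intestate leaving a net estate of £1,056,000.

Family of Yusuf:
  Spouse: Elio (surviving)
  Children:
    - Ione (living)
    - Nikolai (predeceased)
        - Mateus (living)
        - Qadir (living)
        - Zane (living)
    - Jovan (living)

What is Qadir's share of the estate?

The spouse counts as an additional share at the children's level, so there are 4 primary shares of £264,000. Elio takes one such share (£264,000).
The children's combined portion (£792,000) is divided into 3 shares of £264,000: Ione and Jovan each take £264,000; Nikolai's £264,000 share passes to Nikolai's issue.
Nikolai's share (£264,000) is divided into 3 shares of £88,000: Mateus, Qadir, and Zane each take £88,000.

Qadir receives £88,000.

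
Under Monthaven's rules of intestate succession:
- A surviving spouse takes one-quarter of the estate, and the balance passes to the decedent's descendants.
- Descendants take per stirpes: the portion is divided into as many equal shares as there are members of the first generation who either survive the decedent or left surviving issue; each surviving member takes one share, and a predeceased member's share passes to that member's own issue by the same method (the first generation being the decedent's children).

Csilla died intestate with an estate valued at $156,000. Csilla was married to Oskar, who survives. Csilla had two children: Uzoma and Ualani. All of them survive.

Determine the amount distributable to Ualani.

Oskar takes one-quarter of $156,000 = $39,000. The remaining $117,000 passes to the descendants.
The descendants' portion ($117,000) is divided into 2 shares of $58,500: Uzoma and Ualani each take $58,500.

Ualani receives $58,500.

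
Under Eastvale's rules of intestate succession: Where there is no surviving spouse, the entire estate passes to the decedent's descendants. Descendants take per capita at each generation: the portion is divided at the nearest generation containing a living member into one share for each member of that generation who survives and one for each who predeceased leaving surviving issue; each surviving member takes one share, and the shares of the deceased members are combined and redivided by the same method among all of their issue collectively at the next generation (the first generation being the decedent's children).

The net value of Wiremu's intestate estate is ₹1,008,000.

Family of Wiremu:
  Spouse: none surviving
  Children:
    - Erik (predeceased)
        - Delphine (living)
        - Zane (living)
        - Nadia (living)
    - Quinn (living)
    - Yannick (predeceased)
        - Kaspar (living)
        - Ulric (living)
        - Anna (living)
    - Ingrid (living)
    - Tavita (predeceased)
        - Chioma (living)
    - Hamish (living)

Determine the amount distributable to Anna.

The entire ₹1,008,000 passes to the descendants.
That amount (₹1,008,000) is divided at the children's generation into 6 shares of ₹168,000. Quinn, Ingrid, and Hamish each take ₹168,000. The 3 shares of the deceased (Erik, Yannick, and Tavita) are combined into a pool of ₹504,000.
That pool (₹504,000) is divided at the grandchildren's generation equally among Delphine, Zane, Nadia, Kaspar, Ulric, Anna, and Chioma: ₹72,000 each.

Anna receives ₹72,000.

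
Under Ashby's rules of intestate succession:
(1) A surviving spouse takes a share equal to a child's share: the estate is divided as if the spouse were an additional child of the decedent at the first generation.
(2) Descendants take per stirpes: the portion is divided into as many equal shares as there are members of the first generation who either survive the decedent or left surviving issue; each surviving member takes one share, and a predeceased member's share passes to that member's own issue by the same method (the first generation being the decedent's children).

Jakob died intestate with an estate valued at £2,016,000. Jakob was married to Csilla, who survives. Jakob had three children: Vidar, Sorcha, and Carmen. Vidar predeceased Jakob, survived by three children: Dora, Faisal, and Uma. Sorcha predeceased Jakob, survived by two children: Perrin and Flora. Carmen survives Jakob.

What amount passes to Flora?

The spouse counts as an additional share at the children's level, so there are 4 primary shares of £504,000. Csilla takes one such share (£504,000).
The children's combined portion (£1,512,000) is divided into 3 shares of £504,000: Carmen takes £504,000; Vidar's £504,000 share passes to Vidar's issue; Sorcha's £504,000 share passes to Sorcha's issue.
Vidar's share (£504,000) is divided into 3 shares of £168,000: Dora, Faisal, and Uma each take £168,000.
Sorcha's share (£504,000) is divided into 2 shares of £252,000: Perrin and Flora each take £252,000.

Flora receives £252,000.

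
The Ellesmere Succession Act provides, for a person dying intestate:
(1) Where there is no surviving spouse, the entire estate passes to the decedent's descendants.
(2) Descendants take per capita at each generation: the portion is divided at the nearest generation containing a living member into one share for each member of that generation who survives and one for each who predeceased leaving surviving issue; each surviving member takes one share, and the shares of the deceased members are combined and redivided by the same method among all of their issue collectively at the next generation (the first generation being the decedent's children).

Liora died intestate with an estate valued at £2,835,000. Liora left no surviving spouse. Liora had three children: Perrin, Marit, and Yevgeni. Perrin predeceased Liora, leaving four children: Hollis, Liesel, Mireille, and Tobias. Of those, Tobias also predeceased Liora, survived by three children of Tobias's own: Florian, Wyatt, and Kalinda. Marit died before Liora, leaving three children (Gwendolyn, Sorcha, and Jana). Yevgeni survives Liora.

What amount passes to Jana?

The entire £2,835,000 passes to the descendants.
That amount (£2,835,000) is divided at the children's generation into 3 shares of £945,000. Yevgeni takes £945,000. The 2 shares of the deceased (Perrin and Marit) are combined into a pool of £1,890,000.
That pool (£1,890,000) is divided at the grandchildren's generation into 7 shares of £270,000. Hollis, Liesel, Mireille, Gwendolyn, Sorcha, and Jana each take £270,000. The remaining share for the deceased Tobias (£270,000) is carried to the next generation.
That pool (£270,000) is divided at the great-grandchildren's generation equally among Florian, Wyatt, and Kalinda: £90,000 each.

Jana receives £270,000.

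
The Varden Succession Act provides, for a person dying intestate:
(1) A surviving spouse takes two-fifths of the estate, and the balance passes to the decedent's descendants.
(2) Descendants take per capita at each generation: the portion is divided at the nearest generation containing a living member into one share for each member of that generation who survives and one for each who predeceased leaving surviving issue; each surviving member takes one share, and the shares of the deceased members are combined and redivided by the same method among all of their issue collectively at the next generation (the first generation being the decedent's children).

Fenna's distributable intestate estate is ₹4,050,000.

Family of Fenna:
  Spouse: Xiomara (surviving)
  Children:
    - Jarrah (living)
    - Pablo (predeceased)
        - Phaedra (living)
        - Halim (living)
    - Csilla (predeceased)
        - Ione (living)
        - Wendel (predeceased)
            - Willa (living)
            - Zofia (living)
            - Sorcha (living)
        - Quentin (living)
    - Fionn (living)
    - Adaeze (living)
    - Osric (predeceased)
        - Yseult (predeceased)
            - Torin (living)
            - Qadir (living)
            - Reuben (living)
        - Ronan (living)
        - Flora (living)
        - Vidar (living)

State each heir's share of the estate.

Xiomara takes two-fifths of ₹4,050,000 = ₹1,620,000. The remaining ₹2,430,000 passes to the descendants.
The descendants' portion (₹2,430,000) is divided at the children's generation into 6 shares of ₹405,000. Jarrah, Fionn, and Adaeze each take ₹405,000. The 3 shares of the deceased (Pablo, Csilla, and Osric) are combined into a pool of ₹1,215,000.
That pool (₹1,215,000) is divided at the grandchildren's generation into 9 shares of ₹135,000. Phaedra, Halim, Ione, Quentin, Ronan, Flora, and Vidar each take ₹135,000. The 2 shares of the deceased (Wendel and Yseult) are combined into a pool of ₹270,000.
That pool (₹270,000) is divided at the great-grandchildren's generation equally among Willa, Zofia, Sorcha, Torin, Qadir, and Reuben: ₹45,000 each.

Xiomara: ₹1,620,000; Jarrah: ₹405,000; Phaedra: ₹135,000; Halim: ₹135,000; Ione: ₹135,000; Willa: ₹45,000; Zofia: ₹45,000; Sorcha: ₹45,000; Quentin: ₹135,000; Fionn: ₹405,000; Adaeze: ₹405,000; Torin: ₹45,000; Qadir: ₹45,000; Reuben: ₹45,000; Ronan: ₹135,000; Flora: ₹135,000; Vidar: ₹135,000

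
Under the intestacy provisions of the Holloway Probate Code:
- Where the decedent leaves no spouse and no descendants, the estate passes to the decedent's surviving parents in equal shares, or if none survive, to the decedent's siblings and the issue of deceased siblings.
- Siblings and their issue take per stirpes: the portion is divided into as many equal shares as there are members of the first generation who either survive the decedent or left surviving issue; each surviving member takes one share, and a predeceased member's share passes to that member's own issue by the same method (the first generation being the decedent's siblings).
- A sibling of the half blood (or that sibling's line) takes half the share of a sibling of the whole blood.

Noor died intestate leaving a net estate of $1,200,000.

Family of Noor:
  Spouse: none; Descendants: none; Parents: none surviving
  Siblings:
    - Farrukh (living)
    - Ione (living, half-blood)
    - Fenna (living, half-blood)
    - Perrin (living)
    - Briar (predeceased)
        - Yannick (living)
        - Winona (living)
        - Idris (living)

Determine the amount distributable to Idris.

Idris receives $100,000.

The entire $1,200,000 passes to the siblings and their issue.
Counting each half-blood sibling's line as half a unit, there are 4 units in $1,200,000, so one unit is $300,000. Whole-blood lines (Farrukh, Perrin, and Briar) take $300,000 each; half-blood lines (Ione and Fenna) take $150,000 each.
Briar's share ($300,000) is divided into 3 shares of $100,000: Yannick, Winona, and Idris each take $100,000.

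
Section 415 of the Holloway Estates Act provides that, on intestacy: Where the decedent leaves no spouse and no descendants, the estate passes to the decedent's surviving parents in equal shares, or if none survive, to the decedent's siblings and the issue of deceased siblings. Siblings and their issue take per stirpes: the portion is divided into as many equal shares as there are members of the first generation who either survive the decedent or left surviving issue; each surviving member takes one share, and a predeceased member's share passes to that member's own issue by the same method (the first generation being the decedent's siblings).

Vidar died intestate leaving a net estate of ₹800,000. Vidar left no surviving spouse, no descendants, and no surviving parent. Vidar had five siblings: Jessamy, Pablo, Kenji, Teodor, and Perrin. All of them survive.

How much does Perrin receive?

Perrin receives ₹160,000.

The entire ₹800,000 passes to the siblings and their issue.
That amount (₹800,000) is divided into 5 shares of ₹160,000: Jessamy, Pablo, Kenji, Teodor, and Perrin each take ₹160,000.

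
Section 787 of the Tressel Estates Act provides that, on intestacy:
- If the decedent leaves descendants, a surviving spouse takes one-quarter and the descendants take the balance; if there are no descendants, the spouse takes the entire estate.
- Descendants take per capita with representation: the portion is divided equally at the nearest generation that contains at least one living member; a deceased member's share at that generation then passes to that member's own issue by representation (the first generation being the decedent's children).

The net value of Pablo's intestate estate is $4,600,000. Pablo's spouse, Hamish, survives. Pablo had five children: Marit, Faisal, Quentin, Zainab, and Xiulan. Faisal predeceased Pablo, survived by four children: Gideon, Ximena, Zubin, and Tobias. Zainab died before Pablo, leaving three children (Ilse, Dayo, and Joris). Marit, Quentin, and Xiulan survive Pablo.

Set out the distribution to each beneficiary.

Hamish takes one-quarter of $4,600,000 = $1,150,000. The remaining $3,450,000 passes to the descendants.
The descendants' portion ($3,450,000) is divided into 5 shares of $690,000: Marit, Quentin, and Xiulan each take $690,000; Faisal's $690,000 share passes to Faisal's issue; Zainab's $690,000 share passes to Zainab's issue.
Faisal's share ($690,000) is divided into 4 shares of $172,500: Gideon, Ximena, Zubin, and Tobias each take $172,500.
Zainab's share ($690,000) is divided into 3 shares of $230,000: Ilse, Dayo, and Joris each take $230,000.

Hamish: $1,150,000; Marit: $690,000; Gideon: $172,500; Ximena: $172,500; Zubin: $172,500; Tobias: $172,500; Quentin: $690,000; Ilse: $230,000; Dayo: $230,000; Joris: $230,000; Xiulan: $690,000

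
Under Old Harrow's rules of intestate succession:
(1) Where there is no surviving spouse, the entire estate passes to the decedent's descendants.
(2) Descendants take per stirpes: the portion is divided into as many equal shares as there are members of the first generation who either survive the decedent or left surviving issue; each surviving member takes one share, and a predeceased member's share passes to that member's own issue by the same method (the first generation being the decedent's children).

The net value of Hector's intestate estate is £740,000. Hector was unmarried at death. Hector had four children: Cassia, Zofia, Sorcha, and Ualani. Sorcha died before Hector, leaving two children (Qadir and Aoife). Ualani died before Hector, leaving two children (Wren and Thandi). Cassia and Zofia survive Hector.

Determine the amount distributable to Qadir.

Qadir receives £92,500.

The entire £740,000 passes to the descendants.
That amount (£740,000) is divided into 4 shares of £185,000: Cassia and Zofia each take £185,000; Sorcha's £185,000 share passes to Sorcha's issue; Ualani's £185,000 share passes to Ualani's issue.
Sorcha's share (£185,000) is divided into 2 shares of £92,500: Qadir and Aoife each take £92,500.
Ualani's share (£185,000) is divided into 2 shares of £92,500: Wren and Thandi each take £92,500.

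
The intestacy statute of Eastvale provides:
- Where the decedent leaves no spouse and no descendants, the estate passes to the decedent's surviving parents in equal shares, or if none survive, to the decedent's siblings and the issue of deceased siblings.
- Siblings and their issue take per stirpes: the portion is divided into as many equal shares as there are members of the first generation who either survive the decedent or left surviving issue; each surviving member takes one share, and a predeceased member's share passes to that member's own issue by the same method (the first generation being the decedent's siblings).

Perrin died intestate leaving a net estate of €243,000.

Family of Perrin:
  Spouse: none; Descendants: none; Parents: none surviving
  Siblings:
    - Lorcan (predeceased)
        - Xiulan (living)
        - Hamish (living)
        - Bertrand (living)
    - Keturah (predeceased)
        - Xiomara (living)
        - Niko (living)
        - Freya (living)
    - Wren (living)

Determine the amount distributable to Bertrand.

The entire €243,000 passes to the siblings and their issue.
That amount (€243,000) is divided into 3 shares of €81,000: Wren takes €81,000; Lorcan's €81,000 share passes to Lorcan's issue; Keturah's €81,000 share passes to Keturah's issue.
Lorcan's share (€81,000) is divided into 3 shares of €27,000: Xiulan, Hamish, and Bertrand each take €27,000.
Keturah's share (€81,000) is divided into 3 shares of €27,000: Xiomara, Niko, and Freya each take €27,000.

Bertrand receives €27,000.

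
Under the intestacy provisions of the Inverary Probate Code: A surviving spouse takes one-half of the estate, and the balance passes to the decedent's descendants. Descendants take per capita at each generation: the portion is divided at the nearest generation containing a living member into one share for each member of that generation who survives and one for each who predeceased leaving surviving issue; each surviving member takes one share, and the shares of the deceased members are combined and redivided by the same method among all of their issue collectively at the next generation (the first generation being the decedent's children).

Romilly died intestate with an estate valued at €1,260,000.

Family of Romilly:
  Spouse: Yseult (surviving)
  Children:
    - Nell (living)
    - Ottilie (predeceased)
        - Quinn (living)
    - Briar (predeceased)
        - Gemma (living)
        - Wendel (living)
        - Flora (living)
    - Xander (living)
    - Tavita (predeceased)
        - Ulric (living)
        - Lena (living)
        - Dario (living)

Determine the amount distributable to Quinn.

Yseult takes one-half of €1,260,000 = €630,000. The remaining €630,000 passes to the descendants.
The descendants' portion (€630,000) is divided at the children's generation into 5 shares of €126,000. Nell and Xander each take €126,000. The 3 shares of the deceased (Ottilie, Briar, and Tavita) are combined into a pool of €378,000.
That pool (€378,000) is divided at the grandchildren's generation equally among Quinn, Gemma, Wendel, Flora, Ulric, Lena, and Dario: €54,000 each.

Quinn receives €54,000.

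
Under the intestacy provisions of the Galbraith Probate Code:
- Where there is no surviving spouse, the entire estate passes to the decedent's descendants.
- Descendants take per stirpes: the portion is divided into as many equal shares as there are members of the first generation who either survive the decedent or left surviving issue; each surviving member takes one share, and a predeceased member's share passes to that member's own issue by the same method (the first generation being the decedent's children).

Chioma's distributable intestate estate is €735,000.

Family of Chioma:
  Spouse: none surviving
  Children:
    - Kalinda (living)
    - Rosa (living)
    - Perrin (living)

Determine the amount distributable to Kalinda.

The entire €735,000 passes to the descendants.
That amount (€735,000) is divided into 3 shares of €245,000: Kalinda, Rosa, and Perrin each take €245,000.

Kalinda receives €245,000.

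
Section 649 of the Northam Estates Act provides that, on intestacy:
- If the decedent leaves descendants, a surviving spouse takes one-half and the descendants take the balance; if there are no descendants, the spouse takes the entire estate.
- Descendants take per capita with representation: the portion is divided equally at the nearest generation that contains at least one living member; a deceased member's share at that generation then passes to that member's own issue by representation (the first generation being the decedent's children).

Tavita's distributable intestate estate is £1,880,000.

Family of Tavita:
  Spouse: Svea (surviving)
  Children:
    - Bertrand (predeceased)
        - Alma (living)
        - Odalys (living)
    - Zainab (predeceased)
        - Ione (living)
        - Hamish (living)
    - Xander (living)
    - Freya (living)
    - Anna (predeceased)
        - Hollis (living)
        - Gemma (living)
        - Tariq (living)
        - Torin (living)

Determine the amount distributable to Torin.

Torin receives £47,000.

Svea takes one-half of £1,880,000 = £940,000. The remaining £940,000 passes to the descendants.
The descendants' portion (£940,000) is divided into 5 shares of £188,000: Xander and Freya each take £188,000; Bertrand's £188,000 share passes to Bertrand's issue; Zainab's £188,000 share passes to Zainab's issue; Anna's £188,000 share passes to Anna's issue.
Bertrand's share (£188,000) is divided into 2 shares of £94,000: Alma and Odalys each take £94,000.
Zainab's share (£188,000) is divided into 2 shares of £94,000: Ione and Hamish each take £94,000.
Anna's share (£188,000) is divided into 4 shares of £47,000: Hollis, Gemma, Tariq, and Torin each take £47,000.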